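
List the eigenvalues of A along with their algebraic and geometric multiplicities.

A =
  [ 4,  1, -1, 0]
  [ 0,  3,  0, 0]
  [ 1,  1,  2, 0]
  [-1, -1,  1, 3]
λ = 3: alg = 4, geom = 3

Step 1 — factor the characteristic polynomial to read off the algebraic multiplicities:
  χ_A(x) = (x - 3)^4

Step 2 — compute geometric multiplicities via the rank-nullity identity g(λ) = n − rank(A − λI):
  rank(A − (3)·I) = 1, so dim ker(A − (3)·I) = n − 1 = 3

Summary:
  λ = 3: algebraic multiplicity = 4, geometric multiplicity = 3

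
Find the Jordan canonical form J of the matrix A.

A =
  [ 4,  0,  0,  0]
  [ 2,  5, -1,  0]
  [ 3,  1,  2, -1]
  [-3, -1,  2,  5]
J_3(4) ⊕ J_1(4)

The characteristic polynomial is
  det(x·I − A) = x^4 - 16*x^3 + 96*x^2 - 256*x + 256 = (x - 4)^4

Eigenvalues and multiplicities (the geometric multiplicity of λ is n − rank(A − λI), which equals the number of Jordan blocks for λ):
  λ = 4: algebraic multiplicity = 4, geometric multiplicity = 2

Determining the block sizes for each eigenvalue:
  λ = 4: with am = 4 and gm = 2, the partition is not yet determined (e.g. several partitions of 4 into 2 parts exist). Let N = A − (4)·I. Computing rank(N^1) = 2, rank(N^2) = 1, rank(N^3) = 0; the number of blocks of size ≥ j is rank(N^{j−1}) − rank(N^j), giving [2, 1, 1]. So we have 1 block(s) of size 3, 1 block(s) of size 1 → block sizes [3, 1]

Assembling the blocks gives a Jordan form
J =
  [4, 1, 0, 0]
  [0, 4, 1, 0]
  [0, 0, 4, 0]
  [0, 0, 0, 4]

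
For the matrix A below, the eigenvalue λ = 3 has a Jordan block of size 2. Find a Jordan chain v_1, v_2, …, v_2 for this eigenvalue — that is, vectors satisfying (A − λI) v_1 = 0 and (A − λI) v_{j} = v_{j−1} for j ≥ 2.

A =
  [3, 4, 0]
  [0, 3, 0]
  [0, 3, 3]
A Jordan chain for λ = 3 of length 2:
v_1 = (4, 0, 3)ᵀ
v_2 = (0, 1, 0)ᵀ

Let N = A − (3)·I. We want v_2 with N^2 v_2 = 0 but N^1 v_2 ≠ 0; then v_{j-1} := N · v_j for j = 2, …, 2.

Pick v_2 = (0, 1, 0)ᵀ.
Then v_1 = N · v_2 = (4, 0, 3)ᵀ.

Sanity check: (A − (3)·I) v_1 = (0, 0, 0)ᵀ = 0. ✓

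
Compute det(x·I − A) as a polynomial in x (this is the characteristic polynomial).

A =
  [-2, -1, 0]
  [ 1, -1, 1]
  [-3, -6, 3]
x^3

Expanding det(x·I − A) (e.g. by cofactor expansion or by noting that A is similar to its Jordan form J, which has the same characteristic polynomial as A) gives
  χ_A(x) = x^3
which factors as x^3. The eigenvalues (with algebraic multiplicities) are λ = 0 with multiplicity 3.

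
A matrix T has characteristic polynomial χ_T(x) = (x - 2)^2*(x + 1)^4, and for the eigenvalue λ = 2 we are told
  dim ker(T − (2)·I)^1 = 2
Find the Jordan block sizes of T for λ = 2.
Block sizes for λ = 2: [1, 1]

From the dimensions of kernels of powers, the number of Jordan blocks of size at least j is d_j − d_{j−1} where d_j = dim ker(N^j) (with d_0 = 0). Computing the differences gives [2].
The number of blocks of size exactly k is (#blocks of size ≥ k) − (#blocks of size ≥ k + 1), so the partition is: 2 block(s) of size 1.
In nonincreasing order the block sizes are [1, 1].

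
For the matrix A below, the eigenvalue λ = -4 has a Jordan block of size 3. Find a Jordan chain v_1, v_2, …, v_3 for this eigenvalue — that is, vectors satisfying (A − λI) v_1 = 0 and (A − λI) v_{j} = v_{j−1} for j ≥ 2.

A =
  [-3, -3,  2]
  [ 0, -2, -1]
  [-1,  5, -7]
A Jordan chain for λ = -4 of length 3:
v_1 = (-1, 1, 2)ᵀ
v_2 = (1, 0, -1)ᵀ
v_3 = (1, 0, 0)ᵀ

Let N = A − (-4)·I. We want v_3 with N^3 v_3 = 0 but N^2 v_3 ≠ 0; then v_{j-1} := N · v_j for j = 3, …, 2.

Pick v_3 = (1, 0, 0)ᵀ.
Then v_2 = N · v_3 = (1, 0, -1)ᵀ.
Then v_1 = N · v_2 = (-1, 1, 2)ᵀ.

Sanity check: (A − (-4)·I) v_1 = (0, 0, 0)ᵀ = 0. ✓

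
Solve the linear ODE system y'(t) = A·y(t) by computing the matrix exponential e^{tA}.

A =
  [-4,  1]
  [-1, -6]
e^{tA} =
  [t*exp(-5*t) + exp(-5*t), t*exp(-5*t)]
  [-t*exp(-5*t), -t*exp(-5*t) + exp(-5*t)]

Strategy: write A = P · J · P⁻¹ where J is a Jordan canonical form, so e^{tA} = P · e^{tJ} · P⁻¹, and e^{tJ} can be computed block-by-block.

A has Jordan form
J =
  [-5,  1]
  [ 0, -5]
(up to reordering of blocks).

Per-block formulas:
  For a 2×2 Jordan block J_2(-5): exp(t · J_2(-5)) = e^(-5t)·(I + t·N), where N is the 2×2 nilpotent shift.

After assembling e^{tJ} and conjugating by P, we get:

e^{tA} =
  [t*exp(-5*t) + exp(-5*t), t*exp(-5*t)]
  [-t*exp(-5*t), -t*exp(-5*t) + exp(-5*t)]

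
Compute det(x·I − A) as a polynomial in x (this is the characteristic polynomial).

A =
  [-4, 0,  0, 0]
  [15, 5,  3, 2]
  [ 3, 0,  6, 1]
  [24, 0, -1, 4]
x^4 - 11*x^3 + 15*x^2 + 175*x - 500

Expanding det(x·I − A) (e.g. by cofactor expansion or by noting that A is similar to its Jordan form J, which has the same characteristic polynomial as A) gives
  χ_A(x) = x^4 - 11*x^3 + 15*x^2 + 175*x - 500
which factors as (x - 5)^3*(x + 4). The eigenvalues (with algebraic multiplicities) are λ = -4 with multiplicity 1, λ = 5 with multiplicity 3.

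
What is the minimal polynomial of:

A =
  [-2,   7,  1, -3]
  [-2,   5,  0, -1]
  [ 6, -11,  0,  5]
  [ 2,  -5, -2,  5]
x^3 - 6*x^2 + 12*x - 8

The characteristic polynomial is χ_A(x) = (x - 2)^4, so the eigenvalues are known. The minimal polynomial is
  m_A(x) = Π_λ (x − λ)^{k_λ}
where k_λ is the size of the *largest* Jordan block for λ (equivalently, the smallest k with (A − λI)^k v = 0 for every generalised eigenvector v of λ).

  λ = 2: largest Jordan block has size 3, contributing (x − 2)^3

So m_A(x) = (x - 2)^3 = x^3 - 6*x^2 + 12*x - 8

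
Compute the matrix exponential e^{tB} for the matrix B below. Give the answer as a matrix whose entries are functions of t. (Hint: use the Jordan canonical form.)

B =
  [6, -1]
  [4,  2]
e^{tB} =
  [2*t*exp(4*t) + exp(4*t), -t*exp(4*t)]
  [4*t*exp(4*t), -2*t*exp(4*t) + exp(4*t)]

Strategy: write B = P · J · P⁻¹ where J is a Jordan canonical form, so e^{tB} = P · e^{tJ} · P⁻¹, and e^{tJ} can be computed block-by-block.

B has Jordan form
J =
  [4, 1]
  [0, 4]
(up to reordering of blocks).

Per-block formulas:
  For a 2×2 Jordan block J_2(4): exp(t · J_2(4)) = e^(4t)·(I + t·N), where N is the 2×2 nilpotent shift.

After assembling e^{tJ} and conjugating by P, we get:

e^{tB} =
  [2*t*exp(4*t) + exp(4*t), -t*exp(4*t)]
  [4*t*exp(4*t), -2*t*exp(4*t) + exp(4*t)]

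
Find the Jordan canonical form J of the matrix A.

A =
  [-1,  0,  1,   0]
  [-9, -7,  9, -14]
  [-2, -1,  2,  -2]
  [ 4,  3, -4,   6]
J_3(0) ⊕ J_1(0)

The characteristic polynomial is
  det(x·I − A) = x^4

Eigenvalues and multiplicities (the geometric multiplicity of λ is n − rank(A − λI), which equals the number of Jordan blocks for λ):
  λ = 0: algebraic multiplicity = 4, geometric multiplicity = 2

Determining the block sizes for each eigenvalue:
  λ = 0: with am = 4 and gm = 2, the partition is not yet determined (e.g. several partitions of 4 into 2 parts exist). Let N = A − (0)·I. Computing rank(N^1) = 2, rank(N^2) = 1, rank(N^3) = 0; the number of blocks of size ≥ j is rank(N^{j−1}) − rank(N^j), giving [2, 1, 1]. So we have 1 block(s) of size 3, 1 block(s) of size 1 → block sizes [3, 1]

Assembling the blocks gives a Jordan form
J =
  [0, 1, 0, 0]
  [0, 0, 1, 0]
  [0, 0, 0, 0]
  [0, 0, 0, 0]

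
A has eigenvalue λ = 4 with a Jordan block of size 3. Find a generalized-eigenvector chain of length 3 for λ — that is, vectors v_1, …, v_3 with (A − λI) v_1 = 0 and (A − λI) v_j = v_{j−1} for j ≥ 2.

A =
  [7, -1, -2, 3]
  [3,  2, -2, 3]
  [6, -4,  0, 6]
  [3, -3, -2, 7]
A Jordan chain for λ = 4 of length 3:
v_1 = (3, 0, 0, -3)ᵀ
v_2 = (3, 3, 6, 3)ᵀ
v_3 = (1, 0, 0, 0)ᵀ

Let N = A − (4)·I. We want v_3 with N^3 v_3 = 0 but N^2 v_3 ≠ 0; then v_{j-1} := N · v_j for j = 3, …, 2.

Pick v_3 = (1, 0, 0, 0)ᵀ.
Then v_2 = N · v_3 = (3, 3, 6, 3)ᵀ.
Then v_1 = N · v_2 = (3, 0, 0, -3)ᵀ.

Sanity check: (A − (4)·I) v_1 = (0, 0, 0, 0)ᵀ = 0. ✓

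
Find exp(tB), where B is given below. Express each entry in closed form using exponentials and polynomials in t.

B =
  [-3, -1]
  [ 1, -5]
e^{tB} =
  [t*exp(-4*t) + exp(-4*t), -t*exp(-4*t)]
  [t*exp(-4*t), -t*exp(-4*t) + exp(-4*t)]

Strategy: write B = P · J · P⁻¹ where J is a Jordan canonical form, so e^{tB} = P · e^{tJ} · P⁻¹, and e^{tJ} can be computed block-by-block.

B has Jordan form
J =
  [-4,  1]
  [ 0, -4]
(up to reordering of blocks).

Per-block formulas:
  For a 2×2 Jordan block J_2(-4): exp(t · J_2(-4)) = e^(-4t)·(I + t·N), where N is the 2×2 nilpotent shift.

After assembling e^{tJ} and conjugating by P, we get:

e^{tB} =
  [t*exp(-4*t) + exp(-4*t), -t*exp(-4*t)]
  [t*exp(-4*t), -t*exp(-4*t) + exp(-4*t)]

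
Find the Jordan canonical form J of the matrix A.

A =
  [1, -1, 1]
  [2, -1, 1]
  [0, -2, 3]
J_3(1)

The characteristic polynomial is
  det(x·I − A) = x^3 - 3*x^2 + 3*x - 1 = (x - 1)^3

Eigenvalues and multiplicities (the geometric multiplicity of λ is n − rank(A − λI), which equals the number of Jordan blocks for λ):
  λ = 1: algebraic multiplicity = 3, geometric multiplicity = 1

Determining the block sizes for each eigenvalue:
  λ = 1: one block (gm = 1), so the single block has size am = 3 → block sizes [3]

Assembling the blocks gives a Jordan form
J =
  [1, 1, 0]
  [0, 1, 1]
  [0, 0, 1]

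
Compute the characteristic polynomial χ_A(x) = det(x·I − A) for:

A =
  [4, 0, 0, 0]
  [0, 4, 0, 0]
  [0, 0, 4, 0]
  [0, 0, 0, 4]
x^4 - 16*x^3 + 96*x^2 - 256*x + 256

Expanding det(x·I − A) (e.g. by cofactor expansion or by noting that A is similar to its Jordan form J, which has the same characteristic polynomial as A) gives
  χ_A(x) = x^4 - 16*x^3 + 96*x^2 - 256*x + 256
which factors as (x - 4)^4. The eigenvalues (with algebraic multiplicities) are λ = 4 with multiplicity 4.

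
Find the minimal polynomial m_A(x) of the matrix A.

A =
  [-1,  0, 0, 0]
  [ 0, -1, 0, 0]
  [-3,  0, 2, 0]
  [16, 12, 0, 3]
x^3 - 4*x^2 + x + 6

The characteristic polynomial is χ_A(x) = (x - 3)*(x - 2)*(x + 1)^2, so the eigenvalues are known. The minimal polynomial is
  m_A(x) = Π_λ (x − λ)^{k_λ}
where k_λ is the size of the *largest* Jordan block for λ (equivalently, the smallest k with (A − λI)^k v = 0 for every generalised eigenvector v of λ).

  λ = -1: largest Jordan block has size 1, contributing (x + 1)
  λ = 2: largest Jordan block has size 1, contributing (x − 2)
  λ = 3: largest Jordan block has size 1, contributing (x − 3)

So m_A(x) = (x - 3)*(x - 2)*(x + 1) = x^3 - 4*x^2 + x + 6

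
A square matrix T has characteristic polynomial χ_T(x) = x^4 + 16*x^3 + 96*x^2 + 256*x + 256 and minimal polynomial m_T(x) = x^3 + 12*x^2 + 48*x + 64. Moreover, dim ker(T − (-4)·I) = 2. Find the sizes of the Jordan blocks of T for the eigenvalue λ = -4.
Block sizes for λ = -4: [3, 1]

Step 1 — from the characteristic polynomial, algebraic multiplicity of λ = -4 is 4. From dim ker(T − (-4)·I) = 2, there are exactly 2 Jordan blocks for λ = -4.
Step 2 — from the minimal polynomial, the factor (x + 4)^3 tells us the largest block for λ = -4 has size 3.
Step 3 — with total size 4, 2 blocks, and largest block 3, the block sizes (in nonincreasing order) are [3, 1].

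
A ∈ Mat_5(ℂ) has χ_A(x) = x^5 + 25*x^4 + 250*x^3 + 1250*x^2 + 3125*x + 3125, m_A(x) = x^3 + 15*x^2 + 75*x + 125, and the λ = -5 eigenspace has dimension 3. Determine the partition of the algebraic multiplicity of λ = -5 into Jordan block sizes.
Block sizes for λ = -5: [3, 1, 1]

Step 1 — from the characteristic polynomial, algebraic multiplicity of λ = -5 is 5. From dim ker(A − (-5)·I) = 3, there are exactly 3 Jordan blocks for λ = -5.
Step 2 — from the minimal polynomial, the factor (x + 5)^3 tells us the largest block for λ = -5 has size 3.
Step 3 — with total size 5, 3 blocks, and largest block 3, the block sizes (in nonincreasing order) are [3, 1, 1].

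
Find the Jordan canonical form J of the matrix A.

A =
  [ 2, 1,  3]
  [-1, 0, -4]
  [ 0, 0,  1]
J_3(1)

The characteristic polynomial is
  det(x·I − A) = x^3 - 3*x^2 + 3*x - 1 = (x - 1)^3

Eigenvalues and multiplicities (the geometric multiplicity of λ is n − rank(A − λI), which equals the number of Jordan blocks for λ):
  λ = 1: algebraic multiplicity = 3, geometric multiplicity = 1

Determining the block sizes for each eigenvalue:
  λ = 1: one block (gm = 1), so the single block has size am = 3 → block sizes [3]

Assembling the blocks gives a Jordan form
J =
  [1, 1, 0]
  [0, 1, 1]
  [0, 0, 1]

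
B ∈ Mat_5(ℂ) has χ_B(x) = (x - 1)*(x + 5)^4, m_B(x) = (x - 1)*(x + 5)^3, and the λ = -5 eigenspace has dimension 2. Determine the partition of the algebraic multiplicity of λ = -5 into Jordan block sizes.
Block sizes for λ = -5: [3, 1]

Step 1 — from the characteristic polynomial, algebraic multiplicity of λ = -5 is 4. From dim ker(B − (-5)·I) = 2, there are exactly 2 Jordan blocks for λ = -5.
Step 2 — from the minimal polynomial, the factor (x + 5)^3 tells us the largest block for λ = -5 has size 3.
Step 3 — with total size 4, 2 blocks, and largest block 3, the block sizes (in nonincreasing order) are [3, 1].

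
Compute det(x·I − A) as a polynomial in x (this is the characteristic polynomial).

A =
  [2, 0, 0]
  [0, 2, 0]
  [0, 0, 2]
x^3 - 6*x^2 + 12*x - 8

Expanding det(x·I − A) (e.g. by cofactor expansion or by noting that A is similar to its Jordan form J, which has the same characteristic polynomial as A) gives
  χ_A(x) = x^3 - 6*x^2 + 12*x - 8
which factors as (x - 2)^3. The eigenvalues (with algebraic multiplicities) are λ = 2 with multiplicity 3.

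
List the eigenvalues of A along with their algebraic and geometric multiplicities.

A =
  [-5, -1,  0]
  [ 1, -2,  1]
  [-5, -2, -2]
λ = -3: alg = 3, geom = 1

Step 1 — factor the characteristic polynomial to read off the algebraic multiplicities:
  χ_A(x) = (x + 3)^3

Step 2 — compute geometric multiplicities via the rank-nullity identity g(λ) = n − rank(A − λI):
  rank(A − (-3)·I) = 2, so dim ker(A − (-3)·I) = n − 2 = 1

Summary:
  λ = -3: algebraic multiplicity = 3, geometric multiplicity = 1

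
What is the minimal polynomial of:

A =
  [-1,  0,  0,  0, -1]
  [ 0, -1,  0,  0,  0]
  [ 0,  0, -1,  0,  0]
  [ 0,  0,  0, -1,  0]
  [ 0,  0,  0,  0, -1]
x^2 + 2*x + 1

The characteristic polynomial is χ_A(x) = (x + 1)^5, so the eigenvalues are known. The minimal polynomial is
  m_A(x) = Π_λ (x − λ)^{k_λ}
where k_λ is the size of the *largest* Jordan block for λ (equivalently, the smallest k with (A − λI)^k v = 0 for every generalised eigenvector v of λ).

  λ = -1: largest Jordan block has size 2, contributing (x + 1)^2

So m_A(x) = (x + 1)^2 = x^2 + 2*x + 1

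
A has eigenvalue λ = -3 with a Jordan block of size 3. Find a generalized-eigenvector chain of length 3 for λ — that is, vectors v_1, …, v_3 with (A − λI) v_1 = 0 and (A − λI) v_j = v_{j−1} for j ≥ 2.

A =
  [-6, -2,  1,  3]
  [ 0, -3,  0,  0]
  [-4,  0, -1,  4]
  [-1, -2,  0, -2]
A Jordan chain for λ = -3 of length 3:
v_1 = (2, 0, 0, 2)ᵀ
v_2 = (-3, 0, -4, -1)ᵀ
v_3 = (1, 0, 0, 0)ᵀ

Let N = A − (-3)·I. We want v_3 with N^3 v_3 = 0 but N^2 v_3 ≠ 0; then v_{j-1} := N · v_j for j = 3, …, 2.

Pick v_3 = (1, 0, 0, 0)ᵀ.
Then v_2 = N · v_3 = (-3, 0, -4, -1)ᵀ.
Then v_1 = N · v_2 = (2, 0, 0, 2)ᵀ.

Sanity check: (A − (-3)·I) v_1 = (0, 0, 0, 0)ᵀ = 0. ✓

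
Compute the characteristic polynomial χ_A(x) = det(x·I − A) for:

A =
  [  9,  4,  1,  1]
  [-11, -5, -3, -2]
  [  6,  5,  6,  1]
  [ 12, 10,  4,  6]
x^4 - 16*x^3 + 96*x^2 - 256*x + 256

Expanding det(x·I − A) (e.g. by cofactor expansion or by noting that A is similar to its Jordan form J, which has the same characteristic polynomial as A) gives
  χ_A(x) = x^4 - 16*x^3 + 96*x^2 - 256*x + 256
which factors as (x - 4)^4. The eigenvalues (with algebraic multiplicities) are λ = 4 with multiplicity 4.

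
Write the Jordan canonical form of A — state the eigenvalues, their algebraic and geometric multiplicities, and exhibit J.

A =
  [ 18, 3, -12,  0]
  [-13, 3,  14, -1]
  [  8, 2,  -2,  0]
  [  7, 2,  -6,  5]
J_3(6) ⊕ J_1(6)

The characteristic polynomial is
  det(x·I − A) = x^4 - 24*x^3 + 216*x^2 - 864*x + 1296 = (x - 6)^4

Eigenvalues and multiplicities (the geometric multiplicity of λ is n − rank(A − λI), which equals the number of Jordan blocks for λ):
  λ = 6: algebraic multiplicity = 4, geometric multiplicity = 2

Determining the block sizes for each eigenvalue:
  λ = 6: with am = 4 and gm = 2, the partition is not yet determined (e.g. several partitions of 4 into 2 parts exist). Let N = A − (6)·I. Computing rank(N^1) = 2, rank(N^2) = 1, rank(N^3) = 0; the number of blocks of size ≥ j is rank(N^{j−1}) − rank(N^j), giving [2, 1, 1]. So we have 1 block(s) of size 3, 1 block(s) of size 1 → block sizes [3, 1]

Assembling the blocks gives a Jordan form
J =
  [6, 1, 0, 0]
  [0, 6, 1, 0]
  [0, 0, 6, 0]
  [0, 0, 0, 6]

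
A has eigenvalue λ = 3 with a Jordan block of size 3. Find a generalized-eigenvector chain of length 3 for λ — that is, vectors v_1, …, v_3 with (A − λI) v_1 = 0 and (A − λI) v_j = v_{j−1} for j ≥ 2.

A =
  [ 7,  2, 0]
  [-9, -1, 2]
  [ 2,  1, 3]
A Jordan chain for λ = 3 of length 3:
v_1 = (-2, 4, -1)ᵀ
v_2 = (4, -9, 2)ᵀ
v_3 = (1, 0, 0)ᵀ

Let N = A − (3)·I. We want v_3 with N^3 v_3 = 0 but N^2 v_3 ≠ 0; then v_{j-1} := N · v_j for j = 3, …, 2.

Pick v_3 = (1, 0, 0)ᵀ.
Then v_2 = N · v_3 = (4, -9, 2)ᵀ.
Then v_1 = N · v_2 = (-2, 4, -1)ᵀ.

Sanity check: (A − (3)·I) v_1 = (0, 0, 0)ᵀ = 0. ✓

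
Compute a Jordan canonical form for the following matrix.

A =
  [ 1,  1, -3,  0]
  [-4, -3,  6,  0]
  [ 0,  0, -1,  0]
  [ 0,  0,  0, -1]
J_2(-1) ⊕ J_1(-1) ⊕ J_1(-1)

The characteristic polynomial is
  det(x·I − A) = x^4 + 4*x^3 + 6*x^2 + 4*x + 1 = (x + 1)^4

Eigenvalues and multiplicities (the geometric multiplicity of λ is n − rank(A − λI), which equals the number of Jordan blocks for λ):
  λ = -1: algebraic multiplicity = 4, geometric multiplicity = 3

Determining the block sizes for each eigenvalue:
  λ = -1: 3 blocks summing to 4 forces exactly one block of size 2 and the rest size 1 → block sizes [2, 1, 1]

Assembling the blocks gives a Jordan form
J =
  [-1,  1,  0,  0]
  [ 0, -1,  0,  0]
  [ 0,  0, -1,  0]
  [ 0,  0,  0, -1]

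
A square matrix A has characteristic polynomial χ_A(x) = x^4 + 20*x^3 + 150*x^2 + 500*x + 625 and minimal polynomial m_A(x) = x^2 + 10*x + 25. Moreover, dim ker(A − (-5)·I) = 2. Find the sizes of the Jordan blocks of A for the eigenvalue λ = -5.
Block sizes for λ = -5: [2, 2]

Step 1 — from the characteristic polynomial, algebraic multiplicity of λ = -5 is 4. From dim ker(A − (-5)·I) = 2, there are exactly 2 Jordan blocks for λ = -5.
Step 2 — from the minimal polynomial, the factor (x + 5)^2 tells us the largest block for λ = -5 has size 2.
Step 3 — with total size 4, 2 blocks, and largest block 2, the block sizes (in nonincreasing order) are [2, 2].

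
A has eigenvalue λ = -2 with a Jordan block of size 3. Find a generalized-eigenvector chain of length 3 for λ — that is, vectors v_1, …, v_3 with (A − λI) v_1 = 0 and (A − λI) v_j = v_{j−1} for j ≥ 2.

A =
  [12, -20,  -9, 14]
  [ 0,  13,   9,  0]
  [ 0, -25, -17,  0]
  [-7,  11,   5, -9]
A Jordan chain for λ = -2 of length 3:
v_1 = (-5, 0, 0, 5)ᵀ
v_2 = (8, 15, -25, -3)ᵀ
v_3 = (2, 1, 0, 0)ᵀ

Let N = A − (-2)·I. We want v_3 with N^3 v_3 = 0 but N^2 v_3 ≠ 0; then v_{j-1} := N · v_j for j = 3, …, 2.

Pick v_3 = (2, 1, 0, 0)ᵀ.
Then v_2 = N · v_3 = (8, 15, -25, -3)ᵀ.
Then v_1 = N · v_2 = (-5, 0, 0, 5)ᵀ.

Sanity check: (A − (-2)·I) v_1 = (0, 0, 0, 0)ᵀ = 0. ✓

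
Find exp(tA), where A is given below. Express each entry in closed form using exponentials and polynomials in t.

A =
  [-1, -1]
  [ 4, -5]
e^{tA} =
  [2*t*exp(-3*t) + exp(-3*t), -t*exp(-3*t)]
  [4*t*exp(-3*t), -2*t*exp(-3*t) + exp(-3*t)]

Strategy: write A = P · J · P⁻¹ where J is a Jordan canonical form, so e^{tA} = P · e^{tJ} · P⁻¹, and e^{tJ} can be computed block-by-block.

A has Jordan form
J =
  [-3,  1]
  [ 0, -3]
(up to reordering of blocks).

Per-block formulas:
  For a 2×2 Jordan block J_2(-3): exp(t · J_2(-3)) = e^(-3t)·(I + t·N), where N is the 2×2 nilpotent shift.

After assembling e^{tJ} and conjugating by P, we get:

e^{tA} =
  [2*t*exp(-3*t) + exp(-3*t), -t*exp(-3*t)]
  [4*t*exp(-3*t), -2*t*exp(-3*t) + exp(-3*t)]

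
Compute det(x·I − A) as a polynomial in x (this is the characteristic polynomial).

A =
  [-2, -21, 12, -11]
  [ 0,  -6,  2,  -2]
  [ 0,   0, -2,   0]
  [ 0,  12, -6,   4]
x^4 + 6*x^3 + 12*x^2 + 8*x

Expanding det(x·I − A) (e.g. by cofactor expansion or by noting that A is similar to its Jordan form J, which has the same characteristic polynomial as A) gives
  χ_A(x) = x^4 + 6*x^3 + 12*x^2 + 8*x
which factors as x*(x + 2)^3. The eigenvalues (with algebraic multiplicities) are λ = -2 with multiplicity 3, λ = 0 with multiplicity 1.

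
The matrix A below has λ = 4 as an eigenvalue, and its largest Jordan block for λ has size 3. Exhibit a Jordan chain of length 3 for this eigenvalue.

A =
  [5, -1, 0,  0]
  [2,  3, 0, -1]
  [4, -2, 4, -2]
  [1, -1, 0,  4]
A Jordan chain for λ = 4 of length 3:
v_1 = (-1, -1, -2, -1)ᵀ
v_2 = (1, 2, 4, 1)ᵀ
v_3 = (1, 0, 0, 0)ᵀ

Let N = A − (4)·I. We want v_3 with N^3 v_3 = 0 but N^2 v_3 ≠ 0; then v_{j-1} := N · v_j for j = 3, …, 2.

Pick v_3 = (1, 0, 0, 0)ᵀ.
Then v_2 = N · v_3 = (1, 2, 4, 1)ᵀ.
Then v_1 = N · v_2 = (-1, -1, -2, -1)ᵀ.

Sanity check: (A − (4)·I) v_1 = (0, 0, 0, 0)ᵀ = 0. ✓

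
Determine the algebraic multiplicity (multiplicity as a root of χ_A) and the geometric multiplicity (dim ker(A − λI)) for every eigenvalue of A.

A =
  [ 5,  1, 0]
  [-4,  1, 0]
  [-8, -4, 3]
λ = 3: alg = 3, geom = 2

Step 1 — factor the characteristic polynomial to read off the algebraic multiplicities:
  χ_A(x) = (x - 3)^3

Step 2 — compute geometric multiplicities via the rank-nullity identity g(λ) = n − rank(A − λI):
  rank(A − (3)·I) = 1, so dim ker(A − (3)·I) = n − 1 = 2

Summary:
  λ = 3: algebraic multiplicity = 3, geometric multiplicity = 2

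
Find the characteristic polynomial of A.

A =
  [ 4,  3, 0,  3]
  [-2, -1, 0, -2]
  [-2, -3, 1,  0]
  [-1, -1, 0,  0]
x^4 - 4*x^3 + 6*x^2 - 4*x + 1

Expanding det(x·I − A) (e.g. by cofactor expansion or by noting that A is similar to its Jordan form J, which has the same characteristic polynomial as A) gives
  χ_A(x) = x^4 - 4*x^3 + 6*x^2 - 4*x + 1
which factors as (x - 1)^4. The eigenvalues (with algebraic multiplicities) are λ = 1 with multiplicity 4.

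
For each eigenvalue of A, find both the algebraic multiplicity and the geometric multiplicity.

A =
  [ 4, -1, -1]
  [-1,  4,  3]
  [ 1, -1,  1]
λ = 3: alg = 3, geom = 1

Step 1 — factor the characteristic polynomial to read off the algebraic multiplicities:
  χ_A(x) = (x - 3)^3

Step 2 — compute geometric multiplicities via the rank-nullity identity g(λ) = n − rank(A − λI):
  rank(A − (3)·I) = 2, so dim ker(A − (3)·I) = n − 2 = 1

Summary:
  λ = 3: algebraic multiplicity = 3, geometric multiplicity = 1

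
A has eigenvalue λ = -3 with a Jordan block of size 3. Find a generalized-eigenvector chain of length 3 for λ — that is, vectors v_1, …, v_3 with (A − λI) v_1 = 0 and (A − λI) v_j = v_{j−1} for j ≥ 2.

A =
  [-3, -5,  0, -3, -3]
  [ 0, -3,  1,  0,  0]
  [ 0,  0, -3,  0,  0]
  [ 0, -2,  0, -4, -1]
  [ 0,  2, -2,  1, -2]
A Jordan chain for λ = -3 of length 3:
v_1 = (1, 0, 0, 0, 0)ᵀ
v_2 = (0, 1, 0, 0, -2)ᵀ
v_3 = (0, 0, 1, 0, 0)ᵀ

Let N = A − (-3)·I. We want v_3 with N^3 v_3 = 0 but N^2 v_3 ≠ 0; then v_{j-1} := N · v_j for j = 3, …, 2.

Pick v_3 = (0, 0, 1, 0, 0)ᵀ.
Then v_2 = N · v_3 = (0, 1, 0, 0, -2)ᵀ.
Then v_1 = N · v_2 = (1, 0, 0, 0, 0)ᵀ.

Sanity check: (A − (-3)·I) v_1 = (0, 0, 0, 0, 0)ᵀ = 0. ✓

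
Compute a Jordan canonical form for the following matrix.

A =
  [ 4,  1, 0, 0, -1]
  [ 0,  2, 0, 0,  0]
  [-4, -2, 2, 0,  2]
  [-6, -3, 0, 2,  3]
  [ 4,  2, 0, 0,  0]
J_2(2) ⊕ J_1(2) ⊕ J_1(2) ⊕ J_1(2)

The characteristic polynomial is
  det(x·I − A) = x^5 - 10*x^4 + 40*x^3 - 80*x^2 + 80*x - 32 = (x - 2)^5

Eigenvalues and multiplicities (the geometric multiplicity of λ is n − rank(A − λI), which equals the number of Jordan blocks for λ):
  λ = 2: algebraic multiplicity = 5, geometric multiplicity = 4

Determining the block sizes for each eigenvalue:
  λ = 2: 4 blocks summing to 5 forces exactly one block of size 2 and the rest size 1 → block sizes [2, 1, 1, 1]

Assembling the blocks gives a Jordan form
J =
  [2, 1, 0, 0, 0]
  [0, 2, 0, 0, 0]
  [0, 0, 2, 0, 0]
  [0, 0, 0, 2, 0]
  [0, 0, 0, 0, 2]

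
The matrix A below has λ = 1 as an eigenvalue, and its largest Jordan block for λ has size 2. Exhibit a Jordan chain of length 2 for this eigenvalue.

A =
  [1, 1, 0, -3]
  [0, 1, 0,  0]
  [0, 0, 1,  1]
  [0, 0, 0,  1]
A Jordan chain for λ = 1 of length 2:
v_1 = (1, 0, 0, 0)ᵀ
v_2 = (0, 1, 0, 0)ᵀ

Let N = A − (1)·I. We want v_2 with N^2 v_2 = 0 but N^1 v_2 ≠ 0; then v_{j-1} := N · v_j for j = 2, …, 2.

Pick v_2 = (0, 1, 0, 0)ᵀ.
Then v_1 = N · v_2 = (1, 0, 0, 0)ᵀ.

Sanity check: (A − (1)·I) v_1 = (0, 0, 0, 0)ᵀ = 0. ✓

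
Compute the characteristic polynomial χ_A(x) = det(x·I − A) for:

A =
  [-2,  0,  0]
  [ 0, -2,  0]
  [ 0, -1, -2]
x^3 + 6*x^2 + 12*x + 8

Expanding det(x·I − A) (e.g. by cofactor expansion or by noting that A is similar to its Jordan form J, which has the same characteristic polynomial as A) gives
  χ_A(x) = x^3 + 6*x^2 + 12*x + 8
which factors as (x + 2)^3. The eigenvalues (with algebraic multiplicities) are λ = -2 with multiplicity 3.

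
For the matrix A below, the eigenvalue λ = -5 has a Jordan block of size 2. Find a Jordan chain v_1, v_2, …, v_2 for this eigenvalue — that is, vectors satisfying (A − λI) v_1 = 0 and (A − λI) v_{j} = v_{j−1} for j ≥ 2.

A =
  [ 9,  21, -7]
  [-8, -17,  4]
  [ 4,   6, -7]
A Jordan chain for λ = -5 of length 2:
v_1 = (14, -8, 4)ᵀ
v_2 = (1, 0, 0)ᵀ

Let N = A − (-5)·I. We want v_2 with N^2 v_2 = 0 but N^1 v_2 ≠ 0; then v_{j-1} := N · v_j for j = 2, …, 2.

Pick v_2 = (1, 0, 0)ᵀ.
Then v_1 = N · v_2 = (14, -8, 4)ᵀ.

Sanity check: (A − (-5)·I) v_1 = (0, 0, 0)ᵀ = 0. ✓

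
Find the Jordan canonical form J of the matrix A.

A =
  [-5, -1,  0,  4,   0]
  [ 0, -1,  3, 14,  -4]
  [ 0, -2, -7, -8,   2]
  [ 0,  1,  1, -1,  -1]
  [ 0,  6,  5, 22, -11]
J_3(-5) ⊕ J_2(-5)

The characteristic polynomial is
  det(x·I − A) = x^5 + 25*x^4 + 250*x^3 + 1250*x^2 + 3125*x + 3125 = (x + 5)^5

Eigenvalues and multiplicities (the geometric multiplicity of λ is n − rank(A − λI), which equals the number of Jordan blocks for λ):
  λ = -5: algebraic multiplicity = 5, geometric multiplicity = 2

Determining the block sizes for each eigenvalue:
  λ = -5: with am = 5 and gm = 2, the partition is not yet determined (e.g. several partitions of 5 into 2 parts exist). Let N = A − (-5)·I. Computing rank(N^1) = 3, rank(N^2) = 1, rank(N^3) = 0; the number of blocks of size ≥ j is rank(N^{j−1}) − rank(N^j), giving [2, 2, 1]. So we have 1 block(s) of size 3, 1 block(s) of size 2 → block sizes [3, 2]

Assembling the blocks gives a Jordan form
J =
  [-5,  1,  0,  0,  0]
  [ 0, -5,  1,  0,  0]
  [ 0,  0, -5,  0,  0]
  [ 0,  0,  0, -5,  1]
  [ 0,  0,  0,  0, -5]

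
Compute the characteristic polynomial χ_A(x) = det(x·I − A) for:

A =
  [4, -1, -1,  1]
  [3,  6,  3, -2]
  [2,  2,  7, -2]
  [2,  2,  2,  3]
x^4 - 20*x^3 + 150*x^2 - 500*x + 625

Expanding det(x·I − A) (e.g. by cofactor expansion or by noting that A is similar to its Jordan form J, which has the same characteristic polynomial as A) gives
  χ_A(x) = x^4 - 20*x^3 + 150*x^2 - 500*x + 625
which factors as (x - 5)^4. The eigenvalues (with algebraic multiplicities) are λ = 5 with multiplicity 4.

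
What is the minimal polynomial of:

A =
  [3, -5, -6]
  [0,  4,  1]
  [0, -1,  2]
x^3 - 9*x^2 + 27*x - 27

The characteristic polynomial is χ_A(x) = (x - 3)^3, so the eigenvalues are known. The minimal polynomial is
  m_A(x) = Π_λ (x − λ)^{k_λ}
where k_λ is the size of the *largest* Jordan block for λ (equivalently, the smallest k with (A − λI)^k v = 0 for every generalised eigenvector v of λ).

  λ = 3: largest Jordan block has size 3, contributing (x − 3)^3

So m_A(x) = (x - 3)^3 = x^3 - 9*x^2 + 27*x - 27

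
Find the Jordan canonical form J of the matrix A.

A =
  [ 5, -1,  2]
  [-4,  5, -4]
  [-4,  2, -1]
J_2(3) ⊕ J_1(3)

The characteristic polynomial is
  det(x·I − A) = x^3 - 9*x^2 + 27*x - 27 = (x - 3)^3

Eigenvalues and multiplicities (the geometric multiplicity of λ is n − rank(A − λI), which equals the number of Jordan blocks for λ):
  λ = 3: algebraic multiplicity = 3, geometric multiplicity = 2

Determining the block sizes for each eigenvalue:
  λ = 3: 2 blocks summing to 3 forces exactly one block of size 2 and the rest size 1 → block sizes [2, 1]

Assembling the blocks gives a Jordan form
J =
  [3, 1, 0]
  [0, 3, 0]
  [0, 0, 3]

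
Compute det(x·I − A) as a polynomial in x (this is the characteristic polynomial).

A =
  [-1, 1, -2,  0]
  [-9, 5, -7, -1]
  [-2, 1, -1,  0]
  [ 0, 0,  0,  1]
x^4 - 4*x^3 + 6*x^2 - 4*x + 1

Expanding det(x·I − A) (e.g. by cofactor expansion or by noting that A is similar to its Jordan form J, which has the same characteristic polynomial as A) gives
  χ_A(x) = x^4 - 4*x^3 + 6*x^2 - 4*x + 1
which factors as (x - 1)^4. The eigenvalues (with algebraic multiplicities) are λ = 1 with multiplicity 4.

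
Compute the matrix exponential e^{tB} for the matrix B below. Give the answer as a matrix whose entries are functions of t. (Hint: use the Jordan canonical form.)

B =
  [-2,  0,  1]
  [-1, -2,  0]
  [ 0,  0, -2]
e^{tB} =
  [exp(-2*t), 0, t*exp(-2*t)]
  [-t*exp(-2*t), exp(-2*t), -t^2*exp(-2*t)/2]
  [0, 0, exp(-2*t)]

Strategy: write B = P · J · P⁻¹ where J is a Jordan canonical form, so e^{tB} = P · e^{tJ} · P⁻¹, and e^{tJ} can be computed block-by-block.

B has Jordan form
J =
  [-2,  1,  0]
  [ 0, -2,  1]
  [ 0,  0, -2]
(up to reordering of blocks).

Per-block formulas:
  For a 3×3 Jordan block J_3(-2): exp(t · J_3(-2)) = e^(-2t)·(I + t·N + (t^2/2)·N^2), where N is the 3×3 nilpotent shift.

After assembling e^{tJ} and conjugating by P, we get:

e^{tB} =
  [exp(-2*t), 0, t*exp(-2*t)]
  [-t*exp(-2*t), exp(-2*t), -t^2*exp(-2*t)/2]
  [0, 0, exp(-2*t)]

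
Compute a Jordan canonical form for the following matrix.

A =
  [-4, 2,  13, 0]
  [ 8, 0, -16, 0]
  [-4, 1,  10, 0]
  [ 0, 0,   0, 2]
J_3(2) ⊕ J_1(2)

The characteristic polynomial is
  det(x·I − A) = x^4 - 8*x^3 + 24*x^2 - 32*x + 16 = (x - 2)^4

Eigenvalues and multiplicities (the geometric multiplicity of λ is n − rank(A − λI), which equals the number of Jordan blocks for λ):
  λ = 2: algebraic multiplicity = 4, geometric multiplicity = 2

Determining the block sizes for each eigenvalue:
  λ = 2: with am = 4 and gm = 2, the partition is not yet determined (e.g. several partitions of 4 into 2 parts exist). Let N = A − (2)·I. Computing rank(N^1) = 2, rank(N^2) = 1, rank(N^3) = 0; the number of blocks of size ≥ j is rank(N^{j−1}) − rank(N^j), giving [2, 1, 1]. So we have 1 block(s) of size 3, 1 block(s) of size 1 → block sizes [3, 1]

Assembling the blocks gives a Jordan form
J =
  [2, 1, 0, 0]
  [0, 2, 1, 0]
  [0, 0, 2, 0]
  [0, 0, 0, 2]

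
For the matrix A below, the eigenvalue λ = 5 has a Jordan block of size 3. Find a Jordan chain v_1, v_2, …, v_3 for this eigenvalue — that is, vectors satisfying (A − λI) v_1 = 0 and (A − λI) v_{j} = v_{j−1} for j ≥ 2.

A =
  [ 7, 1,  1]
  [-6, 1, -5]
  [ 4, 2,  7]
A Jordan chain for λ = 5 of length 3:
v_1 = (2, -8, 4)ᵀ
v_2 = (2, -6, 4)ᵀ
v_3 = (1, 0, 0)ᵀ

Let N = A − (5)·I. We want v_3 with N^3 v_3 = 0 but N^2 v_3 ≠ 0; then v_{j-1} := N · v_j for j = 3, …, 2.

Pick v_3 = (1, 0, 0)ᵀ.
Then v_2 = N · v_3 = (2, -6, 4)ᵀ.
Then v_1 = N · v_2 = (2, -8, 4)ᵀ.

Sanity check: (A − (5)·I) v_1 = (0, 0, 0)ᵀ = 0. ✓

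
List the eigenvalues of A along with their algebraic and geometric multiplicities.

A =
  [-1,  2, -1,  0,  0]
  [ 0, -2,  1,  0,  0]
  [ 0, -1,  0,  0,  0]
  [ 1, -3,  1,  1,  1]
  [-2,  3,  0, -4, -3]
λ = -1: alg = 5, geom = 2

Step 1 — factor the characteristic polynomial to read off the algebraic multiplicities:
  χ_A(x) = (x + 1)^5

Step 2 — compute geometric multiplicities via the rank-nullity identity g(λ) = n − rank(A − λI):
  rank(A − (-1)·I) = 3, so dim ker(A − (-1)·I) = n − 3 = 2

Summary:
  λ = -1: algebraic multiplicity = 5, geometric multiplicity = 2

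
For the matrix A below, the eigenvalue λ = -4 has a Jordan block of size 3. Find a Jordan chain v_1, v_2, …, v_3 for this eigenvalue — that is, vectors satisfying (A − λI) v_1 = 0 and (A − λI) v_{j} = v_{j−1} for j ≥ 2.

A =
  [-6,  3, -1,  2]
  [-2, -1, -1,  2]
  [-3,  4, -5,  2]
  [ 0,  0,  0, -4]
A Jordan chain for λ = -4 of length 3:
v_1 = (1, 1, 1, 0)ᵀ
v_2 = (-2, -2, -3, 0)ᵀ
v_3 = (1, 0, 0, 0)ᵀ

Let N = A − (-4)·I. We want v_3 with N^3 v_3 = 0 but N^2 v_3 ≠ 0; then v_{j-1} := N · v_j for j = 3, …, 2.

Pick v_3 = (1, 0, 0, 0)ᵀ.
Then v_2 = N · v_3 = (-2, -2, -3, 0)ᵀ.
Then v_1 = N · v_2 = (1, 1, 1, 0)ᵀ.

Sanity check: (A − (-4)·I) v_1 = (0, 0, 0, 0)ᵀ = 0. ✓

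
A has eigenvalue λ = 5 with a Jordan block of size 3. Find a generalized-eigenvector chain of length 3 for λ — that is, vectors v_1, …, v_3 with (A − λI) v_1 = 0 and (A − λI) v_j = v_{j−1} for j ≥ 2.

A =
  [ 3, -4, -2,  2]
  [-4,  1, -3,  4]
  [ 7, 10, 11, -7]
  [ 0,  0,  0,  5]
A Jordan chain for λ = 5 of length 3:
v_1 = (6, 3, -12, 0)ᵀ
v_2 = (-2, -4, 7, 0)ᵀ
v_3 = (1, 0, 0, 0)ᵀ

Let N = A − (5)·I. We want v_3 with N^3 v_3 = 0 but N^2 v_3 ≠ 0; then v_{j-1} := N · v_j for j = 3, …, 2.

Pick v_3 = (1, 0, 0, 0)ᵀ.
Then v_2 = N · v_3 = (-2, -4, 7, 0)ᵀ.
Then v_1 = N · v_2 = (6, 3, -12, 0)ᵀ.

Sanity check: (A − (5)·I) v_1 = (0, 0, 0, 0)ᵀ = 0. ✓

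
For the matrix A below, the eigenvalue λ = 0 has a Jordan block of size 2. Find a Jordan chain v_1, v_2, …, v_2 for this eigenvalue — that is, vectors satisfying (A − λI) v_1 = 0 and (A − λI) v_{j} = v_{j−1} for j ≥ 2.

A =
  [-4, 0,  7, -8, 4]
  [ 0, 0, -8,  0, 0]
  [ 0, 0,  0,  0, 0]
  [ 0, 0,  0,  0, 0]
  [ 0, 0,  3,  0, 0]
A Jordan chain for λ = 0 of length 2:
v_1 = (3, -8, 0, 0, 3)ᵀ
v_2 = (1, 0, 1, 0, 0)ᵀ

Let N = A − (0)·I. We want v_2 with N^2 v_2 = 0 but N^1 v_2 ≠ 0; then v_{j-1} := N · v_j for j = 2, …, 2.

Pick v_2 = (1, 0, 1, 0, 0)ᵀ.
Then v_1 = N · v_2 = (3, -8, 0, 0, 3)ᵀ.

Sanity check: (A − (0)·I) v_1 = (0, 0, 0, 0, 0)ᵀ = 0. ✓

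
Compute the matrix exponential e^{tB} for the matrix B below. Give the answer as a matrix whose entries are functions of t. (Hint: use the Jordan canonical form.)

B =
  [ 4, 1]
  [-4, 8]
e^{tB} =
  [-2*t*exp(6*t) + exp(6*t), t*exp(6*t)]
  [-4*t*exp(6*t), 2*t*exp(6*t) + exp(6*t)]

Strategy: write B = P · J · P⁻¹ where J is a Jordan canonical form, so e^{tB} = P · e^{tJ} · P⁻¹, and e^{tJ} can be computed block-by-block.

B has Jordan form
J =
  [6, 1]
  [0, 6]
(up to reordering of blocks).

Per-block formulas:
  For a 2×2 Jordan block J_2(6): exp(t · J_2(6)) = e^(6t)·(I + t·N), where N is the 2×2 nilpotent shift.

After assembling e^{tJ} and conjugating by P, we get:

e^{tB} =
  [-2*t*exp(6*t) + exp(6*t), t*exp(6*t)]
  [-4*t*exp(6*t), 2*t*exp(6*t) + exp(6*t)]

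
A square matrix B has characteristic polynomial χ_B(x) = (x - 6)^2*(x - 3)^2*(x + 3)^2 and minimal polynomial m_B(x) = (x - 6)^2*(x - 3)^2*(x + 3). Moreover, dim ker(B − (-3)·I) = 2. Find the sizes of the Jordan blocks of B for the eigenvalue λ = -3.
Block sizes for λ = -3: [1, 1]

Step 1 — from the characteristic polynomial, algebraic multiplicity of λ = -3 is 2. From dim ker(B − (-3)·I) = 2, there are exactly 2 Jordan blocks for λ = -3.
Step 2 — from the minimal polynomial, the factor (x + 3) tells us the largest block for λ = -3 has size 1.
Step 3 — with total size 2, 2 blocks, and largest block 1, the block sizes (in nonincreasing order) are [1, 1].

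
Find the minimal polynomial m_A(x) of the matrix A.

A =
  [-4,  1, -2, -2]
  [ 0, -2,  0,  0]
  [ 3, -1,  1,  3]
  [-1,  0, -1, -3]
x^2 + 4*x + 4

The characteristic polynomial is χ_A(x) = (x + 2)^4, so the eigenvalues are known. The minimal polynomial is
  m_A(x) = Π_λ (x − λ)^{k_λ}
where k_λ is the size of the *largest* Jordan block for λ (equivalently, the smallest k with (A − λI)^k v = 0 for every generalised eigenvector v of λ).

  λ = -2: largest Jordan block has size 2, contributing (x + 2)^2

So m_A(x) = (x + 2)^2 = x^2 + 4*x + 4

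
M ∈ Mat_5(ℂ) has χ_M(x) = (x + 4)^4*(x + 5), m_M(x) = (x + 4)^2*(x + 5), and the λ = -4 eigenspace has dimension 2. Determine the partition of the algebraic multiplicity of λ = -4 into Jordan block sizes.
Block sizes for λ = -4: [2, 2]

Step 1 — from the characteristic polynomial, algebraic multiplicity of λ = -4 is 4. From dim ker(M − (-4)·I) = 2, there are exactly 2 Jordan blocks for λ = -4.
Step 2 — from the minimal polynomial, the factor (x + 4)^2 tells us the largest block for λ = -4 has size 2.
Step 3 — with total size 4, 2 blocks, and largest block 2, the block sizes (in nonincreasing order) are [2, 2].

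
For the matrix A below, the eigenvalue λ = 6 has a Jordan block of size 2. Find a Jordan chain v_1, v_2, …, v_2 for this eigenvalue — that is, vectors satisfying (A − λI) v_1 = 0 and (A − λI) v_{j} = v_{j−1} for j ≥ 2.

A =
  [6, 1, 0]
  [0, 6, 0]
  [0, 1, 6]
A Jordan chain for λ = 6 of length 2:
v_1 = (1, 0, 1)ᵀ
v_2 = (0, 1, 0)ᵀ

Let N = A − (6)·I. We want v_2 with N^2 v_2 = 0 but N^1 v_2 ≠ 0; then v_{j-1} := N · v_j for j = 2, …, 2.

Pick v_2 = (0, 1, 0)ᵀ.
Then v_1 = N · v_2 = (1, 0, 1)ᵀ.

Sanity check: (A − (6)·I) v_1 = (0, 0, 0)ᵀ = 0. ✓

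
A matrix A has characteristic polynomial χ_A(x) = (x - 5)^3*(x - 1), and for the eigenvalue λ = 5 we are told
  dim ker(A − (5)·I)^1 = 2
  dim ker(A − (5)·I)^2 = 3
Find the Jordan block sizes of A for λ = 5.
Block sizes for λ = 5: [2, 1]

From the dimensions of kernels of powers, the number of Jordan blocks of size at least j is d_j − d_{j−1} where d_j = dim ker(N^j) (with d_0 = 0). Computing the differences gives [2, 1].
The number of blocks of size exactly k is (#blocks of size ≥ k) − (#blocks of size ≥ k + 1), so the partition is: 1 block(s) of size 1, 1 block(s) of size 2.
In nonincreasing order the block sizes are [2, 1].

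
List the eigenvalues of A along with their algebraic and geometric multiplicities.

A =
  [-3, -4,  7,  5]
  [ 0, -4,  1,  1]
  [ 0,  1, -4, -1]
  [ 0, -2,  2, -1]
λ = -3: alg = 4, geom = 2

Step 1 — factor the characteristic polynomial to read off the algebraic multiplicities:
  χ_A(x) = (x + 3)^4

Step 2 — compute geometric multiplicities via the rank-nullity identity g(λ) = n − rank(A − λI):
  rank(A − (-3)·I) = 2, so dim ker(A − (-3)·I) = n − 2 = 2

Summary:
  λ = -3: algebraic multiplicity = 4, geometric multiplicity = 2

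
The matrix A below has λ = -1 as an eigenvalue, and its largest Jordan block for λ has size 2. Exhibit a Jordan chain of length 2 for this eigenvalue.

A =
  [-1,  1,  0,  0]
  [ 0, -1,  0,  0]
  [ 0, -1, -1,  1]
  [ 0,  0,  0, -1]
A Jordan chain for λ = -1 of length 2:
v_1 = (1, 0, -1, 0)ᵀ
v_2 = (0, 1, 0, 0)ᵀ

Let N = A − (-1)·I. We want v_2 with N^2 v_2 = 0 but N^1 v_2 ≠ 0; then v_{j-1} := N · v_j for j = 2, …, 2.

Pick v_2 = (0, 1, 0, 0)ᵀ.
Then v_1 = N · v_2 = (1, 0, -1, 0)ᵀ.

Sanity check: (A − (-1)·I) v_1 = (0, 0, 0, 0)ᵀ = 0. ✓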